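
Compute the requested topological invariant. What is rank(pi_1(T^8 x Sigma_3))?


pi_1(A x B) = pi_1(A) x pi_1(B); rank of abelianization = b_1.
b_1(T^8) = 8, b_1(Sigma_3) = 2*3 = 6.
b_1(product) = 8 + 6 = 14

14


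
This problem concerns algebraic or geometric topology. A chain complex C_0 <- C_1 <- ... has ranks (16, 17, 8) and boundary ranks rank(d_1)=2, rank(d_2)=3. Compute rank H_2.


rank H_k = rank(ker d_k) - rank(im d_{k+1}).
rank(ker d_2) = rank(C_2) - rank(d_2) = 8 - 3 = 5.
rank(im d_{2+1}) = 0.
rank H_2 = 5 - 0 = 5

5


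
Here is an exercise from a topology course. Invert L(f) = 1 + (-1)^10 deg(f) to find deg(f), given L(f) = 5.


L(f) = 1 + (-1)^10 deg(f) on S^10.
5 = 1 + (-1)^10 * deg(f)
(-1)^10 * deg(f) = 4
deg(f) = 4

4


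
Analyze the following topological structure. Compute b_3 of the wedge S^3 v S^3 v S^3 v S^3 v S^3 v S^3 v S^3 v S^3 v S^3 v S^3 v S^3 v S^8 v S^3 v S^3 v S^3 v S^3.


For a wedge of spheres, H_k (k>0) is free on one generator per sphere of dimension k.
Spheres of dimension 3: count = 15.
b_3 = 15

15


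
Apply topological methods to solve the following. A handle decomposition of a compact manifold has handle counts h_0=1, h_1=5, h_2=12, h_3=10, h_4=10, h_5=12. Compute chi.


Handles of index k contribute (-1)^k to chi (same as CW cells).
chi = (1) + (-5) + (12) + (-10) + (10) + (-12) = -4

-4


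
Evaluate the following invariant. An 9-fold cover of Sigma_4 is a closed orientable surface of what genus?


For an n-sheeted cover: chi(E) = n * chi(B).
chi(Sigma_4) = 2 - 2*4 = -6.
chi(E) = 9 * (-6) = -54.
genus(E) = (2 - chi(E))/2 = (2 - (-54))/2 = 56/2 = 28

28


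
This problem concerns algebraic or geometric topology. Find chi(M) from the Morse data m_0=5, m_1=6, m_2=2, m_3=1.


Morse theory: chi(M) = sum_k (-1)^k m_k where m_k = #(index-k critical points).
= (5) + (-6) + (2) + (-1) = 0

0


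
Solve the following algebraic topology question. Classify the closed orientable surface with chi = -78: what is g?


chi = 2 - 2g for closed orientable surfaces.
-78 = 2 - 2g
2g = 2 - (-78) = 80
g = 40

40


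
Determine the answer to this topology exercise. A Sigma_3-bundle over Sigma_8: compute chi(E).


For a fiber bundle F -> E -> B (with CW structure): chi(E) = chi(B) * chi(F).
chi(Sigma_8) = -14, chi(Sigma_3) = -4.
chi(E) = (-14) * (-4) = 56

56


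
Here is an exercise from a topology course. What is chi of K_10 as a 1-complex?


K_10: V = 10, E = C(10,2) = 45.
chi = V - E = 10 - 45 = -35

-35


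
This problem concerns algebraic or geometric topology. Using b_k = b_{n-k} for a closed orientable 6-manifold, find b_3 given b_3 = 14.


Poincare duality for closed orientable n-manifolds: b_k = b_{n-k}.
Here n = 6, so b_3 = b_3 = 14

14


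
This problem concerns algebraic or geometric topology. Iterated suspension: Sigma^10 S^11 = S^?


Each suspension raises dimension by 1: Sigma S^n = S^{n+1}.
Sigma^10 S^11 = S^{11+10} = S^21

21


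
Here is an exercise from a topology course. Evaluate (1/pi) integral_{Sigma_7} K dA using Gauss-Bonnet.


Gauss-Bonnet: integral K dA = 2*pi*chi(M).
chi(Sigma_7) = 2 - 2*7 = -12.
(integral K dA)/pi = 2*chi = 2*(-12) = -24

-24


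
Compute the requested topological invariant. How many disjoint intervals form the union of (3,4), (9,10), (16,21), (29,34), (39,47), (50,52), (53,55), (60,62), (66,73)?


Sort and merge overlapping open intervals.
Merged: (3,4), (9,10), (16,21), (29,34), (39,47), (50,52), (53,55), (60,62), (66,73).
Number of components = 9

9


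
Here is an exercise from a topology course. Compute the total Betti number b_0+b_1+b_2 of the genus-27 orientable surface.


For Sigma_27: b_0 = 1, b_1 = 2g = 54, b_2 = 1.
Total = 1 + 54 + 1 = 56

56


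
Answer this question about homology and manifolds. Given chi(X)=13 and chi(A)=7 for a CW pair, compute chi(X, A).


Relative Euler characteristic: chi(X, A) = chi(X) - chi(A).
= 13 - (7) = 6

6


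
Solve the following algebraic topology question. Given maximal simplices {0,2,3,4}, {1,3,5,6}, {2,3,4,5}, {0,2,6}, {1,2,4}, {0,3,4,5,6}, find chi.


Enumerate all faces; f-vector: f_0=7, f_1=20, f_2=20, f_3=8, f_4=1.
chi = sum (-1)^k f_k = 0

0


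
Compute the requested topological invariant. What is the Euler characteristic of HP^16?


HP^16 has one cell in each dimension 0, 4, ..., 4*16 (16+1 cells, all even-dim).
chi = 16 + 1 = 17

17


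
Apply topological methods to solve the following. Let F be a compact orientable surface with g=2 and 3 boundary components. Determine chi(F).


For a compact orientable surface with genus g and b boundary components: chi = 2 - 2g - b.
chi = 2 - 2*2 - 3 = 2 - 4 - 3 = -5

-5


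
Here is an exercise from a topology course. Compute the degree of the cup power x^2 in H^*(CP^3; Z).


|x| = 2 in H^*(CP^n).
|x^2| = 2 * |x| = 2 * 2 = 4

4


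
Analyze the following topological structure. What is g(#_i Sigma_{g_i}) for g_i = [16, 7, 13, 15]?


Genus is additive under connected sum of orientable surfaces.
g = 16 + 7 + 13 + 15 = 51

51


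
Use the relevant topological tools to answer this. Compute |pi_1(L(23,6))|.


pi_1(L(p,q)) = Z/pZ for any q coprime to p.
|pi_1(L(23,6))| = 23

23


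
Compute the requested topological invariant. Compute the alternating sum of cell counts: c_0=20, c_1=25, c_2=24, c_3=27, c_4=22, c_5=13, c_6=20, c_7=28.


chi = sum_k (-1)^k c_k.
= (-1)^0*20 + (-1)^1*25 + (-1)^2*24 + (-1)^3*27 + (-1)^4*22 + (-1)^5*13 + (-1)^6*20 + (-1)^7*28
= (20) + (-25) + (24) + (-27) + (22) + (-13) + (20) + (-28)
= -7

-7


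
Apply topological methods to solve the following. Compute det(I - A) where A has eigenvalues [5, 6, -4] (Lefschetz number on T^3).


For a torus self-map: L(f) = det(I - A) where A acts on H_1.
L(f) = (1-5) * (1-6) * (1--4) = -4 * -5 * 5 = 100

100


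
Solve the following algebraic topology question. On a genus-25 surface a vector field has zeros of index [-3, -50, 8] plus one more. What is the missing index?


Poincare-Hopf: sum of indices = chi(M).
chi(Sigma_25) = 2 - 2*25 = -48.
Sum of known indices = -45.
x = chi - (sum known) = -48 - (-45) = -3

-3


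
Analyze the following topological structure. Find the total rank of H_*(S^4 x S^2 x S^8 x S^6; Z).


Total Betti number is multiplicative under products.
Each S^d (d>=1) has total Betti number 2.
There are 4 sphere factors.
Total = 2^4 = 16

16


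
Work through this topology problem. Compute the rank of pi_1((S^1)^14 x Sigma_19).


pi_1(A x B) = pi_1(A) x pi_1(B); rank of abelianization = b_1.
b_1(T^14) = 14, b_1(Sigma_19) = 2*19 = 38.
b_1(product) = 14 + 38 = 52

52


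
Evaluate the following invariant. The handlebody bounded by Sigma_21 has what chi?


A genus-g handlebody deformation retracts to a wedge of g circles.
chi(vee_g S^1) = 1 - g.
chi(H_21) = 1 - 21 = -20

-20


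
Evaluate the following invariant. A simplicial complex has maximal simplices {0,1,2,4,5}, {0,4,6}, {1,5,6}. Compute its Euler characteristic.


Enumerate all faces; f-vector: f_0=6, f_1=14, f_2=12, f_3=5, f_4=1.
chi = sum (-1)^k f_k = 0

0


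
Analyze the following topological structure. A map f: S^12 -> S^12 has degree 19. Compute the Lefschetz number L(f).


On S^12: L(f) = tr(f_0*) + (-1)^12 tr(f_12*) = 1 + (-1)^12 * deg(f).
L(f) = 1 + (-1)^12 * 19 = 1 + 19 = 20

20


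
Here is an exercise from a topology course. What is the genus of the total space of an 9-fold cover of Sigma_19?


For an n-sheeted cover: chi(E) = n * chi(B).
chi(Sigma_19) = 2 - 2*19 = -36.
chi(E) = 9 * (-36) = -324.
genus(E) = (2 - chi(E))/2 = (2 - (-324))/2 = 326/2 = 163

163


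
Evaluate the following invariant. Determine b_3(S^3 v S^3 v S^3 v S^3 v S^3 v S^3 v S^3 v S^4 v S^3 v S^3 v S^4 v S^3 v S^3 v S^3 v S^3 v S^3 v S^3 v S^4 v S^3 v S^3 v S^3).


For a wedge of spheres, H_k (k>0) is free on one generator per sphere of dimension k.
Spheres of dimension 3: count = 18.
b_3 = 18

18


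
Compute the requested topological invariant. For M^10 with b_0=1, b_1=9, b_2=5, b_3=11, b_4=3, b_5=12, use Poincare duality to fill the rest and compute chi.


By Poincare duality b_k = b_{10-k}, so full Betti numbers: b_0=1, b_1=9, b_2=5, b_3=11, b_4=3, b_5=12, b_6=3, b_7=11, b_8=5, b_9=9, b_10=1.
chi = sum (-1)^k b_k = -34

-34


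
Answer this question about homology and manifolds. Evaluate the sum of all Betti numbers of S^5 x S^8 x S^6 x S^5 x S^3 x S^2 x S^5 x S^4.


Total Betti number is multiplicative under products.
Each S^d (d>=1) has total Betti number 2.
There are 8 sphere factors.
Total = 2^8 = 256

256


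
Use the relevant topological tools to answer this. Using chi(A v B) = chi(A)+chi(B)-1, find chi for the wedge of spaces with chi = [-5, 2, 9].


chi(A v B) = chi(A) + chi(B) - 1 (one point identified).
For 3 spaces: chi = (sum chi_i) - (3 - 1).
sum = 6; chi = 6 - 2 = 4

4


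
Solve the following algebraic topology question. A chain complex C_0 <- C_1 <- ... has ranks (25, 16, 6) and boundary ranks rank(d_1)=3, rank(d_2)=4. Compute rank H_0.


rank H_k = rank(ker d_k) - rank(im d_{k+1}).
rank(ker d_0) = rank(C_0) - rank(d_0) = 25 - 0 = 25.
rank(im d_{0+1}) = 3.
rank H_0 = 25 - 3 = 22

22


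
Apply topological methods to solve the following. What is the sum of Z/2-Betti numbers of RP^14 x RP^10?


dim H^*(RP^n; Z/2) = n+1 (one Z/2 in each degree 0..n).
Total Betti number is multiplicative.
Total = (14+1) * (10+1) = 15 * 11 = 165

165


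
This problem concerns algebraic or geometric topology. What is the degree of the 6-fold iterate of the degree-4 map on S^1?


deg(f) = 4. Degree is multiplicative: deg(f^6) = (deg f)^6.
deg(f^6) = (4)^6 = 4096

4096


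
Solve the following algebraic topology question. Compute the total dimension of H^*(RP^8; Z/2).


H^k(RP^8; Z/2) = Z/2 for each 0 <= k <= 8.
Total dimension = 8 + 1 = 9

9


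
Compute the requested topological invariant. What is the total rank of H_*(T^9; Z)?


b_k(T^9) = C(9,k), so the sum over k is sum_k C(9,k) = 2^9.
Total = 2^9 = 512

512


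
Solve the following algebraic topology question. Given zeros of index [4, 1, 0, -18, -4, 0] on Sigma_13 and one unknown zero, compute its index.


Poincare-Hopf: sum of indices = chi(M).
chi(Sigma_13) = 2 - 2*13 = -24.
Sum of known indices = -17.
x = chi - (sum known) = -24 - (-17) = -7

-7


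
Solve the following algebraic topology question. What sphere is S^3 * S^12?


Join of spheres: S^m * S^n = S^{m+n+1}.
dim = 3 + 12 + 1 = 16

16


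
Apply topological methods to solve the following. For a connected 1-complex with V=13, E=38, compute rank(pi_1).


For a connected graph: rank(pi_1) = b_1 = E - V + 1 = 1 - chi.
chi = V - E = 13 - 38 = -25.
rank = 1 - (-25) = 38 - 13 + 1 = 26

26


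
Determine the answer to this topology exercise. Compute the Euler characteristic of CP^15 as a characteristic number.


For any closed oriented manifold, <e(TM),[M]> = chi(M).
chi(CP^15) = 15+1 = 16

16


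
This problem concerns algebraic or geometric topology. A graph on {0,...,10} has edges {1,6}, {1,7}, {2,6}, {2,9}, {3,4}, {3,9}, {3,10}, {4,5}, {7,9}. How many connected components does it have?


Run DFS/union-find over 11 vertices.
V = 11, E = 9.
Number of components = 3

3


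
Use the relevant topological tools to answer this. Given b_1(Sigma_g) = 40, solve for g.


For a closed orientable surface: b_1 = 2g.
40 = 2g
g = 40 / 2 = 20

20


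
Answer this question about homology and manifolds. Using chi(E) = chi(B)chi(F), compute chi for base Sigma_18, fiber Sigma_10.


For a fiber bundle F -> E -> B (with CW structure): chi(E) = chi(B) * chi(F).
chi(Sigma_18) = -34, chi(Sigma_10) = -18.
chi(E) = (-34) * (-18) = 612

612


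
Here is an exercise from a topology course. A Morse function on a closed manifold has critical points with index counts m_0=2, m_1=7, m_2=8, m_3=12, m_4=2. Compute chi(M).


Morse theory: chi(M) = sum_k (-1)^k m_k where m_k = #(index-k critical points).
= (2) + (-7) + (8) + (-12) + (2) = -7

-7


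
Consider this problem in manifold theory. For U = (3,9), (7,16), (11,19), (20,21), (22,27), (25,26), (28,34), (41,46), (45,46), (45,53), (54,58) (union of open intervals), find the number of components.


Sort and merge overlapping open intervals.
Merged: (3,19), (20,21), (22,27), (28,34), (41,53), (54,58).
Number of components = 6

6


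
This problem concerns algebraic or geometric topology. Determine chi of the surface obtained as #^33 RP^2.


For a non-orientable closed surface with k crosscaps: chi = 2 - k.
Here k = 33.
chi = 2 - 33 = -31

-31


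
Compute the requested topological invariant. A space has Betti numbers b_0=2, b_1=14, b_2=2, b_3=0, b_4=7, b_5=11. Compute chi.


chi = sum_k (-1)^k b_k.
= (2) + (-14) + (2) + (0) + (7) + (-11)
= -14

-14


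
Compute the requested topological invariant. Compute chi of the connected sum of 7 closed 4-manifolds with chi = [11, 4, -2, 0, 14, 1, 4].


For n-manifolds: chi(A#B) = chi(A) + chi(B) - chi(S^4).
chi(S^4) = 1 + (-1)^4 = 2.
chi(#) = (sum chi_i) - (7-1)*chi(S^4) = 32 - 6*2 = 20

20


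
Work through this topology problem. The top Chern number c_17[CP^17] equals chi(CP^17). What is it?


For any closed oriented manifold, <e(TM),[M]> = chi(M).
chi(CP^17) = 17+1 = 18

18


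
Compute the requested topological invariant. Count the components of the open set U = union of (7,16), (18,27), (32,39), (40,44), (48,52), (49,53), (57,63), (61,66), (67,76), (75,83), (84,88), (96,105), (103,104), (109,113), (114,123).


Sort and merge overlapping open intervals.
Merged: (7,16), (18,27), (32,39), (40,44), (48,53), (57,66), (67,83), (84,88), (96,105), (109,113), (114,123).
Number of components = 11

11


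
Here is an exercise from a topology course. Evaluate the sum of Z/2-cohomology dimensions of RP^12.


H^k(RP^12; Z/2) = Z/2 for each 0 <= k <= 12.
Total dimension = 12 + 1 = 13

13


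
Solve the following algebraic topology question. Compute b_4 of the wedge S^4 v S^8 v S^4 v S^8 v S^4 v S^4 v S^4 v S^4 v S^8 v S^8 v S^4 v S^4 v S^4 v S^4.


For a wedge of spheres, H_k (k>0) is free on one generator per sphere of dimension k.
Spheres of dimension 4: count = 10.
b_4 = 10

10


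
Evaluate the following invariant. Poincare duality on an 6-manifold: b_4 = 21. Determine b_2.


Poincare duality for closed orientable n-manifolds: b_k = b_{n-k}.
Here n = 6, so b_2 = b_4 = 21

21


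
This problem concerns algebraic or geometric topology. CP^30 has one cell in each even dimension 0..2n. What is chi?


CP^30 has one cell in each even dimension 0, 2, ..., 2*30 (30+1 cells total).
All cells are even-dimensional, so chi = number of cells.
chi = 30 + 1 = 31

31


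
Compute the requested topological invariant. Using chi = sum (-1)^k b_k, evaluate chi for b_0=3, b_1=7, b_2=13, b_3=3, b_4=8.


chi = sum_k (-1)^k b_k.
= (3) + (-7) + (13) + (-3) + (8)
= 14

14


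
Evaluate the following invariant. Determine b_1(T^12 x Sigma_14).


pi_1(A x B) = pi_1(A) x pi_1(B); rank of abelianization = b_1.
b_1(T^12) = 12, b_1(Sigma_14) = 2*14 = 28.
b_1(product) = 12 + 28 = 40

40


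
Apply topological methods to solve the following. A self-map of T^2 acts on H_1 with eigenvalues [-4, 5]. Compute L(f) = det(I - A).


For a torus self-map: L(f) = det(I - A) where A acts on H_1.
L(f) = (1--4) * (1-5) = 5 * -4 = -20

-20


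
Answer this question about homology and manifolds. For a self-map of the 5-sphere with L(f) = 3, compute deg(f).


L(f) = 1 + (-1)^5 deg(f) on S^5.
3 = 1 + (-1)^5 * deg(f)
(-1)^5 * deg(f) = 2
deg(f) = -2

-2


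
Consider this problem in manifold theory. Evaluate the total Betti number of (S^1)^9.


b_k(T^9) = C(9,k), so the sum over k is sum_k C(9,k) = 2^9.
Total = 2^9 = 512

512


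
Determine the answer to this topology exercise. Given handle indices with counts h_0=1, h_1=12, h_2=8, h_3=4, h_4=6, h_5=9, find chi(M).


Handles of index k contribute (-1)^k to chi (same as CW cells).
chi = (1) + (-12) + (8) + (-4) + (6) + (-9) = -10

-10


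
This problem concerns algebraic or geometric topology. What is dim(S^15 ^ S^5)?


S^m ^ S^n = S^{m+n}.
k = 15 + 5 = 20

20


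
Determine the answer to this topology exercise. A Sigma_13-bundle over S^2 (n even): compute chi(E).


chi(S^2) = 2 (n even), chi(Sigma_13) = 2 - 2*13 = -24.
chi(E) = 2 * (-24) = -48

-48


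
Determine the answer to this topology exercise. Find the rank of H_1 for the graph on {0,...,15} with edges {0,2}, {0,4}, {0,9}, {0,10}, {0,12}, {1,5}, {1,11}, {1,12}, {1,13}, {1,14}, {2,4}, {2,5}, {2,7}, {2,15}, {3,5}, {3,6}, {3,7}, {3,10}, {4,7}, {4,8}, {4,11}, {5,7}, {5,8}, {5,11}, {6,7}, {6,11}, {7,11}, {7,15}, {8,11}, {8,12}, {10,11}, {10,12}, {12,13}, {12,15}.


b_1 = E - V + (number of components).
E = 34, V = 16, components = 1.
b_1 = 34 - 16 + 1 = 19

19


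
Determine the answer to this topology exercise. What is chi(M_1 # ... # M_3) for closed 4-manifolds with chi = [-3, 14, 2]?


For n-manifolds: chi(A#B) = chi(A) + chi(B) - chi(S^4).
chi(S^4) = 1 + (-1)^4 = 2.
chi(#) = (sum chi_i) - (3-1)*chi(S^4) = 13 - 2*2 = 9

9


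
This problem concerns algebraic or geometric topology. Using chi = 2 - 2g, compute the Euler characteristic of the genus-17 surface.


For a closed orientable surface of genus g: chi = 2 - 2g.
Here g = 17.
chi = 2 - 2*17 = 2 - 34 = -32

-32


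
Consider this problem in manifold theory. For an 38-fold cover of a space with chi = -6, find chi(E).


For a finite covering: chi(E) = (number of sheets) * chi(B).
chi(E) = 38 * (-6) = -228

-228


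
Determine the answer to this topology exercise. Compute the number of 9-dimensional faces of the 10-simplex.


Delta^10 has 10+1 vertices. A 9-face is a choice of 9+1 vertices.
f_9 = C(10+1, 9+1) = C(11,10) = 11

11


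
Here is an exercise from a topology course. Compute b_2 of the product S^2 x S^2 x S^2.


Each S^d has Poincare polynomial 1 + t^d.
The product S^2 x S^2 x S^2 has Poincare polynomial prod(1+t^d_i).
Expanding: b_0=1, b_2=3, b_4=3, b_6=1.
b_2 = 3

3


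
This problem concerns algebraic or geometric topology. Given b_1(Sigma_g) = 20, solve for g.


For a closed orientable surface: b_1 = 2g.
20 = 2g
g = 20 / 2 = 10

10


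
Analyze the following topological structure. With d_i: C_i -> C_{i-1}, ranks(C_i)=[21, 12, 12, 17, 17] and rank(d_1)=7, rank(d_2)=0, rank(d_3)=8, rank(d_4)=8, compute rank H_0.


rank H_k = rank(ker d_k) - rank(im d_{k+1}).
rank(ker d_0) = rank(C_0) - rank(d_0) = 21 - 0 = 21.
rank(im d_{0+1}) = 7.
rank H_0 = 21 - 7 = 14

14


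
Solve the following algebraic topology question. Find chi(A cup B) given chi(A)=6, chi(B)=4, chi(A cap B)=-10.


chi(A cup B) = chi(A) + chi(B) - chi(A cap B)
= 6 + (4) - (-10)
= 20

20


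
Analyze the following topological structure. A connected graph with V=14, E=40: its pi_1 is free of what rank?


For a connected graph: rank(pi_1) = b_1 = E - V + 1 = 1 - chi.
chi = V - E = 14 - 40 = -26.
rank = 1 - (-26) = 40 - 14 + 1 = 27

27


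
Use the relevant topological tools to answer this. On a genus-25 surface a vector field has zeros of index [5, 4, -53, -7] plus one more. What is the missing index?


Poincare-Hopf: sum of indices = chi(M).
chi(Sigma_25) = 2 - 2*25 = -48.
Sum of known indices = -51.
x = chi - (sum known) = -48 - (-51) = 3

3


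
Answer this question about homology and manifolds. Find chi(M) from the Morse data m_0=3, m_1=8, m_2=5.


Morse theory: chi(M) = sum_k (-1)^k m_k where m_k = #(index-k critical points).
= (3) + (-8) + (5) = 0

0


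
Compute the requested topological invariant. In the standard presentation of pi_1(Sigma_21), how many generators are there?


Standard presentation: pi_1(Sigma_g) = <a_1,b_1,...,a_g,b_g | [a_1,b_1]...[a_g,b_g] = 1>.
Number of generators = 2g = 2*21 = 42

42


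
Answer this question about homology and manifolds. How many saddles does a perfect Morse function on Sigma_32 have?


A perfect Morse function has m_k = b_k.
For Sigma_32: b_0=1, b_1=2g=64, b_2=1.
Saddles m_1 = 2g = 64

64


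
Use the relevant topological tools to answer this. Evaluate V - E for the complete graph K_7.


K_7: V = 7, E = C(7,2) = 21.
chi = V - E = 7 - 21 = -14

-14


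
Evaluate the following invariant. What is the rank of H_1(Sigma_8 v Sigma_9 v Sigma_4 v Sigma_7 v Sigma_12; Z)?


For a wedge X v Y: reduced H_k(X v Y) = H_k(X) + H_k(Y).
Each Sigma_g contributes b_1 = 2g.
b_1 = 16 + 18 + 8 + 14 + 24 = 80

80


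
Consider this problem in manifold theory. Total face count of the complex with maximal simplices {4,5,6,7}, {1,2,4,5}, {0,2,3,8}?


Each maximal simplex on m vertices has 2^m - 1 nonempty faces.
Take the union (dedupe shared faces).
Total distinct faces = 41

41


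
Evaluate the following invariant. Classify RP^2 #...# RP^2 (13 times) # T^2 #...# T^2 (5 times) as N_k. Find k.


Since a >= 1, the sum is non-orientable; each T^2 can be replaced by RP^2 # RP^2 (since T^2#RP^2 = 3RP^2).
Total crosscaps k = 13 + 2*5 = 23.
Check via chi: chi = 13*1 + 5*0 - (13+5-1)*2 = -21 = 2 - k = -21. Consistent.

23


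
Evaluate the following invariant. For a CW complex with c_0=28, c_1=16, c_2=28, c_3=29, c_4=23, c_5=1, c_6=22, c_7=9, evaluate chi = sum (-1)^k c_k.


chi = sum_k (-1)^k c_k.
= (-1)^0*28 + (-1)^1*16 + (-1)^2*28 + (-1)^3*29 + (-1)^4*23 + (-1)^5*1 + (-1)^6*22 + (-1)^7*9
= (28) + (-16) + (28) + (-29) + (23) + (-1) + (22) + (-9)
= 46

46


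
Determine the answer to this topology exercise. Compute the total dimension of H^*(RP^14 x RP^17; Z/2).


dim H^*(RP^n; Z/2) = n+1 (one Z/2 in each degree 0..n).
Total Betti number is multiplicative.
Total = (14+1) * (17+1) = 15 * 18 = 270

270


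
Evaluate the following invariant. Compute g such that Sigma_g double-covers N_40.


chi(N_40) = 2 - 40 = -38.
Double cover: chi(Sigma_g) = 2 * chi(N_40) = 2*(-38) = -76.
2 - 2g = -76, so g = (2 - (-76))/2 = 78/2 = 39

39


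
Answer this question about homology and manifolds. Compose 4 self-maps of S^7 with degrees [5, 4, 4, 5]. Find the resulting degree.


Degree is multiplicative: deg(composition) = product of degrees.
= (5) * (4) * (4) * (5) = 400

400


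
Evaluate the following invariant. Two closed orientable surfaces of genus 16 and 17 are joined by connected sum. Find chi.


chi(Sigma_16) = 2 - 2*16 = -30
chi(Sigma_17) = 2 - 2*17 = -32
For surfaces: chi(A#B) = chi(A) + chi(B) - 2.
chi = -30 + -32 - 2 = -64

-64


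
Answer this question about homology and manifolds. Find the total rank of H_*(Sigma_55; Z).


For Sigma_55: b_0 = 1, b_1 = 2g = 110, b_2 = 1.
Total = 1 + 110 + 1 = 112

112


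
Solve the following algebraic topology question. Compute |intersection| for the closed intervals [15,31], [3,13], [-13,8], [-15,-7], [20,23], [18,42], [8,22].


Intersection = [max(a_i), min(b_i)] = [20, -7].
Since 20 > -7, the intersection is empty.
Length = 0

0


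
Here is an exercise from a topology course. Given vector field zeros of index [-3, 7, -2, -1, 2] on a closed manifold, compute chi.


Poincare-Hopf: chi(M) = sum of indices of zeros.
chi = (-3) + (7) + (-2) + (-1) + (2) = 3

3


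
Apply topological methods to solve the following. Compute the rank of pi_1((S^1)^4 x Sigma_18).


pi_1(A x B) = pi_1(A) x pi_1(B); rank of abelianization = b_1.
b_1(T^4) = 4, b_1(Sigma_18) = 2*18 = 36.
b_1(product) = 4 + 36 = 40

40


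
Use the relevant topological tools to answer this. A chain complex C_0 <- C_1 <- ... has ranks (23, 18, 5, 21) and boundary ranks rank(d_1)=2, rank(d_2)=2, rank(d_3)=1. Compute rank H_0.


rank H_k = rank(ker d_k) - rank(im d_{k+1}).
rank(ker d_0) = rank(C_0) - rank(d_0) = 23 - 0 = 23.
rank(im d_{0+1}) = 2.
rank H_0 = 23 - 2 = 21

21


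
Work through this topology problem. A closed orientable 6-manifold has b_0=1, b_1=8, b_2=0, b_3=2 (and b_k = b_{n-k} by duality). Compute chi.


By Poincare duality b_k = b_{6-k}, so full Betti numbers: b_0=1, b_1=8, b_2=0, b_3=2, b_4=0, b_5=8, b_6=1.
chi = sum (-1)^k b_k = -16

-16


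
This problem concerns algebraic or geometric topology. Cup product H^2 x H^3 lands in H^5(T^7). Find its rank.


Cup product: H^p x H^q -> H^{p+q}; here p+q = 2+3 = 5.
rank H^k(T^n) = C(n,k).
C(7,5) = 21

21


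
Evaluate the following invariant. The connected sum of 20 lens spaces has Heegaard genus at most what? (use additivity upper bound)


Heegaard genus satisfies g(A#B) <= g(A) + g(B).
Each lens space has g = 1.
Upper bound: 20 * 1 = 20

20


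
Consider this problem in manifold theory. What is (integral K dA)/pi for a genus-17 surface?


Gauss-Bonnet: integral K dA = 2*pi*chi(M).
chi(Sigma_17) = 2 - 2*17 = -32.
(integral K dA)/pi = 2*chi = 2*(-32) = -64

-64


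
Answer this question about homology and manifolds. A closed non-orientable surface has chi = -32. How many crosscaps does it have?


chi = 2 - k for closed non-orientable surfaces with k crosscaps.
-32 = 2 - k
k = 2 - (-32) = 34

34


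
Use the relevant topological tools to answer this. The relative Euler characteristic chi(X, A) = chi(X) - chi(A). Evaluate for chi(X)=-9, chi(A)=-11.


Relative Euler characteristic: chi(X, A) = chi(X) - chi(A).
= -9 - (-11) = 2

2


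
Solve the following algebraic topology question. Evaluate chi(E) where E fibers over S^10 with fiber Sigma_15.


chi(S^10) = 2 (n even), chi(Sigma_15) = 2 - 2*15 = -28.
chi(E) = 2 * (-28) = -56

-56


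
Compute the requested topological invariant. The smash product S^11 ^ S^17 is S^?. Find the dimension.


S^m ^ S^n = S^{m+n}.
k = 11 + 17 = 28

28


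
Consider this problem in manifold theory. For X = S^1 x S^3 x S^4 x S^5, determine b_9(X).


Each S^d has Poincare polynomial 1 + t^d.
The product S^1 x S^3 x S^4 x S^5 has Poincare polynomial prod(1+t^d_i).
Expanding: b_0=1, b_1=1, b_3=1, b_4=2, b_5=2, b_6=1, b_7=1, b_8=2, b_9=2, b_10=1, b_12=1, b_13=1.
b_9 = 2

2


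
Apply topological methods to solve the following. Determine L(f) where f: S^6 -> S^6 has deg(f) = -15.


On S^6: L(f) = tr(f_0*) + (-1)^6 tr(f_6*) = 1 + (-1)^6 * deg(f).
L(f) = 1 + (-1)^6 * -15 = 1 + -15 = -14

-14


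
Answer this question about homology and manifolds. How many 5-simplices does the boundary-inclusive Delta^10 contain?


Delta^10 has 10+1 vertices. A 5-face is a choice of 5+1 vertices.
f_5 = C(10+1, 5+1) = C(11,6) = 462

462


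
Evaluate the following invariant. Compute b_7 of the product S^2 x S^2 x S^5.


Each S^d has Poincare polynomial 1 + t^d.
The product S^2 x S^2 x S^5 has Poincare polynomial prod(1+t^d_i).
Expanding: b_0=1, b_2=2, b_4=1, b_5=1, b_7=2, b_9=1.
b_7 = 2

2


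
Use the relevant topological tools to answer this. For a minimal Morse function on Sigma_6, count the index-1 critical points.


A perfect Morse function has m_k = b_k.
For Sigma_6: b_0=1, b_1=2g=12, b_2=1.
Saddles m_1 = 2g = 12

12


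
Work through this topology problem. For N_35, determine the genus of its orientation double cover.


chi(N_35) = 2 - 35 = -33.
Double cover: chi(Sigma_g) = 2 * chi(N_35) = 2*(-33) = -66.
2 - 2g = -66, so g = (2 - (-66))/2 = 68/2 = 34

34


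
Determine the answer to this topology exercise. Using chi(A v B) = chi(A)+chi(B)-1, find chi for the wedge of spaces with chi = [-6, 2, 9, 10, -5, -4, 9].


chi(A v B) = chi(A) + chi(B) - 1 (one point identified).
For 7 spaces: chi = (sum chi_i) - (7 - 1).
sum = 15; chi = 15 - 6 = 9

9


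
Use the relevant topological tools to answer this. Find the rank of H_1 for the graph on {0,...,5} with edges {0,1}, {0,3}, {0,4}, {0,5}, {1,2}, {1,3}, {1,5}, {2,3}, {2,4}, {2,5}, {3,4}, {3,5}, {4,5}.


b_1 = E - V + (number of components).
E = 13, V = 6, components = 1.
b_1 = 13 - 6 + 1 = 8

8


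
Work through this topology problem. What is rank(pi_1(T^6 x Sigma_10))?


pi_1(A x B) = pi_1(A) x pi_1(B); rank of abelianization = b_1.
b_1(T^6) = 6, b_1(Sigma_10) = 2*10 = 20.
b_1(product) = 6 + 20 = 26

26


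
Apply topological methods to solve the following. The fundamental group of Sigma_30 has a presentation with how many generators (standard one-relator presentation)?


Standard presentation: pi_1(Sigma_g) = <a_1,b_1,...,a_g,b_g | [a_1,b_1]...[a_g,b_g] = 1>.
Number of generators = 2g = 2*30 = 60

60


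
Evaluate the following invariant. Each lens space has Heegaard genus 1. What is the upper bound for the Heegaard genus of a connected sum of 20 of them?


Heegaard genus satisfies g(A#B) <= g(A) + g(B).
Each lens space has g = 1.
Upper bound: 20 * 1 = 20

20


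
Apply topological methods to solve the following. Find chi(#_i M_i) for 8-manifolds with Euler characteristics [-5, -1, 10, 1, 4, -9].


For n-manifolds: chi(A#B) = chi(A) + chi(B) - chi(S^8).
chi(S^8) = 1 + (-1)^8 = 2.
chi(#) = (sum chi_i) - (6-1)*chi(S^8) = 0 - 5*2 = -10

-10


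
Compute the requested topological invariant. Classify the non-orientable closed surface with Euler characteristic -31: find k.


chi = 2 - k for closed non-orientable surfaces with k crosscaps.
-31 = 2 - k
k = 2 - (-31) = 33

33


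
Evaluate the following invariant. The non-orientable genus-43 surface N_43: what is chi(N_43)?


For a non-orientable closed surface with k crosscaps: chi = 2 - k.
Here k = 43.
chi = 2 - 43 = -41

-41


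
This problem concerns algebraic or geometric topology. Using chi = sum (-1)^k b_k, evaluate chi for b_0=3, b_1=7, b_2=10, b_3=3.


chi = sum_k (-1)^k b_k.
= (3) + (-7) + (10) + (-3)
= 3

3


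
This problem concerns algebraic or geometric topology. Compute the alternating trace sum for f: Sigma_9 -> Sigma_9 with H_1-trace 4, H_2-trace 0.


L(f) = tr(f_0*) - tr(f_1*) + tr(f_2*).
= 1 - (4) + (0)
= -3

-3


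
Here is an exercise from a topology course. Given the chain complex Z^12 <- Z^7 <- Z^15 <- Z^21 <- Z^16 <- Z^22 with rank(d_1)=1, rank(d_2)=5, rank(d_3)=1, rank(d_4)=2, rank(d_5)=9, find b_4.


rank H_k = rank(ker d_k) - rank(im d_{k+1}).
rank(ker d_4) = rank(C_4) - rank(d_4) = 16 - 2 = 14.
rank(im d_{4+1}) = 9.
rank H_4 = 14 - 9 = 5

5


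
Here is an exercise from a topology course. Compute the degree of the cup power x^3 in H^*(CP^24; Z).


|x| = 2 in H^*(CP^n).
|x^3| = 3 * |x| = 3 * 2 = 6

6


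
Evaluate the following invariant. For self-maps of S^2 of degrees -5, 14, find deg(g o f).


Degree is multiplicative under composition: deg(g o f) = deg(g) * deg(f).
= 14 * -5 = -70

-70


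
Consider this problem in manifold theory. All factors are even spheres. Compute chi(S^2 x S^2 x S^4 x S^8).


chi is multiplicative: chi(X x Y) = chi(X) chi(Y).
Each even-dim sphere has chi = 2. There are 4 factors.
chi = 2^4 = 16

16


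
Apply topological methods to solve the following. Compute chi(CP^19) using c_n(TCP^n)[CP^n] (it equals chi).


For any closed oriented manifold, <e(TM),[M]> = chi(M).
chi(CP^19) = 19+1 = 20

20


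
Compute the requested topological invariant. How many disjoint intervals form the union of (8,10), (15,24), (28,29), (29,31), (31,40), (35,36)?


Sort and merge overlapping open intervals.
Merged: (8,10), (15,24), (28,29), (29,31), (31,40).
Number of components = 5

5


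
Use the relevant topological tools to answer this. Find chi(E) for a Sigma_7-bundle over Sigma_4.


For a fiber bundle F -> E -> B (with CW structure): chi(E) = chi(B) * chi(F).
chi(Sigma_4) = -6, chi(Sigma_7) = -12.
chi(E) = (-6) * (-12) = 72

72


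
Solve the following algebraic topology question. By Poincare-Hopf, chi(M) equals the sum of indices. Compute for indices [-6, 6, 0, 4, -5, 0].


Poincare-Hopf: chi(M) = sum of indices of zeros.
chi = (-6) + (6) + (0) + (4) + (-5) + (0) = -1

-1


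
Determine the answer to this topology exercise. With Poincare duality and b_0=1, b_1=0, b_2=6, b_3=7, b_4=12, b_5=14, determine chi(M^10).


By Poincare duality b_k = b_{10-k}, so full Betti numbers: b_0=1, b_1=0, b_2=6, b_3=7, b_4=12, b_5=14, b_6=12, b_7=7, b_8=6, b_9=0, b_10=1.
chi = sum (-1)^k b_k = 10

10


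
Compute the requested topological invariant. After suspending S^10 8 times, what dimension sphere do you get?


Each suspension raises dimension by 1: Sigma S^n = S^{n+1}.
Sigma^8 S^10 = S^{10+8} = S^18

18


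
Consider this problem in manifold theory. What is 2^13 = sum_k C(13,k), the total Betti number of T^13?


b_k(T^13) = C(13,k), so the sum over k is sum_k C(13,k) = 2^13.
Total = 2^13 = 8192

8192


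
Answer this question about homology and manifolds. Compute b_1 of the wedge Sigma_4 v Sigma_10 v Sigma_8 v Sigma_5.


For a wedge X v Y: reduced H_k(X v Y) = H_k(X) + H_k(Y).
Each Sigma_g contributes b_1 = 2g.
b_1 = 8 + 20 + 16 + 10 = 54

54


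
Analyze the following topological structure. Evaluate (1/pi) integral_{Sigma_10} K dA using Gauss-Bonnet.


Gauss-Bonnet: integral K dA = 2*pi*chi(M).
chi(Sigma_10) = 2 - 2*10 = -18.
(integral K dA)/pi = 2*chi = 2*(-18) = -36

-36


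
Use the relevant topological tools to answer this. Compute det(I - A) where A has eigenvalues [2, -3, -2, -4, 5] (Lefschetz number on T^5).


For a torus self-map: L(f) = det(I - A) where A acts on H_1.
L(f) = (1-2) * (1--3) * (1--2) * (1--4) * (1-5) = -1 * 4 * 3 * 5 * -4 = 240

240


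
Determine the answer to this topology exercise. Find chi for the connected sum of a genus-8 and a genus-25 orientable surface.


chi(Sigma_8) = 2 - 2*8 = -14
chi(Sigma_25) = 2 - 2*25 = -48
For surfaces: chi(A#B) = chi(A) + chi(B) - 2.
chi = -14 + -48 - 2 = -64

-64


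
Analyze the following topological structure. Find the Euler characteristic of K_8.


K_8: V = 8, E = C(8,2) = 28.
chi = V - E = 8 - 28 = -20

-20


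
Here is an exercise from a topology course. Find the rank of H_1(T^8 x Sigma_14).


pi_1(A x B) = pi_1(A) x pi_1(B); rank of abelianization = b_1.
b_1(T^8) = 8, b_1(Sigma_14) = 2*14 = 28.
b_1(product) = 8 + 28 = 36

36


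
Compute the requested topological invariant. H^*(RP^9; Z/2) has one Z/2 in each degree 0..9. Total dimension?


H^k(RP^9; Z/2) = Z/2 for each 0 <= k <= 9.
Total dimension = 9 + 1 = 10

10


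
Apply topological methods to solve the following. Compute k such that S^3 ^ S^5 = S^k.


S^m ^ S^n = S^{m+n}.
k = 3 + 5 = 8

8


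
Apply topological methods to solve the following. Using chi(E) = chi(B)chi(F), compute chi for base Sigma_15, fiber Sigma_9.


For a fiber bundle F -> E -> B (with CW structure): chi(E) = chi(B) * chi(F).
chi(Sigma_15) = -28, chi(Sigma_9) = -16.
chi(E) = (-28) * (-16) = 448

448


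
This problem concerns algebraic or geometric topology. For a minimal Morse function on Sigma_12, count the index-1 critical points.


A perfect Morse function has m_k = b_k.
For Sigma_12: b_0=1, b_1=2g=24, b_2=1.
Saddles m_1 = 2g = 24

24


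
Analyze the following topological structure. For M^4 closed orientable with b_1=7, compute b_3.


Poincare duality for closed orientable n-manifolds: b_k = b_{n-k}.
Here n = 4, so b_3 = b_1 = 7

7


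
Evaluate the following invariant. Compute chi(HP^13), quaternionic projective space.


HP^13 has one cell in each dimension 0, 4, ..., 4*13 (13+1 cells, all even-dim).
chi = 13 + 1 = 14

14


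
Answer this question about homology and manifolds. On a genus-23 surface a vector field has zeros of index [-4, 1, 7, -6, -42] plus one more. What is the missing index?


Poincare-Hopf: sum of indices = chi(M).
chi(Sigma_23) = 2 - 2*23 = -44.
Sum of known indices = -44.
x = chi - (sum known) = -44 - (-44) = 0

0


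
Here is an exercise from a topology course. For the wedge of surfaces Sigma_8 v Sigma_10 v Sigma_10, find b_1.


For a wedge X v Y: reduced H_k(X v Y) = H_k(X) + H_k(Y).
Each Sigma_g contributes b_1 = 2g.
b_1 = 16 + 20 + 20 = 56

56


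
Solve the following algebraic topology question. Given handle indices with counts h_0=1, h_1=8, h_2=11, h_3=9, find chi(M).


Handles of index k contribute (-1)^k to chi (same as CW cells).
chi = (1) + (-8) + (11) + (-9) = -5

-5


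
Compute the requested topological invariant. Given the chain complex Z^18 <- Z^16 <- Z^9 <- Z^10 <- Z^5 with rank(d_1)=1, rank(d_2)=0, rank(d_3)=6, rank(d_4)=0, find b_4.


rank H_k = rank(ker d_k) - rank(im d_{k+1}).
rank(ker d_4) = rank(C_4) - rank(d_4) = 5 - 0 = 5.
rank(im d_{4+1}) = 0.
rank H_4 = 5 - 0 = 5

5


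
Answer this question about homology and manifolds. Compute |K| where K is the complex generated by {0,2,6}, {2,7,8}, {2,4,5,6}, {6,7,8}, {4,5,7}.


Each maximal simplex on m vertices has 2^m - 1 nonempty faces.
Take the union (dedupe shared faces).
Total distinct faces = 31

31


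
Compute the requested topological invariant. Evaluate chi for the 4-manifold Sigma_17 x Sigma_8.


chi(Sigma_17) = 2 - 2*17 = -32
chi(Sigma_8) = 2 - 2*8 = -14
chi(product) = (-32) * (-14) = 448

448


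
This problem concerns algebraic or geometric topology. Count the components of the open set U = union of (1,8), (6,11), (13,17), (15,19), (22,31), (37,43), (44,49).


Sort and merge overlapping open intervals.
Merged: (1,11), (13,19), (22,31), (37,43), (44,49).
Number of components = 5

5


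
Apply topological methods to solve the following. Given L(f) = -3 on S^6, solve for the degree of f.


L(f) = 1 + (-1)^6 deg(f) on S^6.
-3 = 1 + (-1)^6 * deg(f)
(-1)^6 * deg(f) = -4
deg(f) = -4

-4


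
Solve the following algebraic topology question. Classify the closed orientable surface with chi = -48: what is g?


chi = 2 - 2g for closed orientable surfaces.
-48 = 2 - 2g
2g = 2 - (-48) = 50
g = 25

25


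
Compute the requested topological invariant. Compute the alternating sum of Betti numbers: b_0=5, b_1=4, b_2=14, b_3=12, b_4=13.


chi = sum_k (-1)^k b_k.
= (5) + (-4) + (14) + (-12) + (13)
= 16

16


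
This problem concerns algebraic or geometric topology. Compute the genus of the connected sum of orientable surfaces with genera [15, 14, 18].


Genus is additive under connected sum of orientable surfaces.
g = 15 + 14 + 18 = 47

47


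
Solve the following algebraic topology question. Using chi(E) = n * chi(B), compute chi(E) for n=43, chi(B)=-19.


For a finite covering: chi(E) = (number of sheets) * chi(B).
chi(E) = 43 * (-19) = -817

-817


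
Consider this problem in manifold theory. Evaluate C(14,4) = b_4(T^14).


By the Kunneth formula, b_k(T^n) = C(n,k).
b_4(T^14) = C(14,4).
C(14,4) = 14!/(4!*10!) = 1001

1001


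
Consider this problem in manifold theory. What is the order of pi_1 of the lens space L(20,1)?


pi_1(L(p,q)) = Z/pZ for any q coprime to p.
|pi_1(L(20,1))| = 20

20


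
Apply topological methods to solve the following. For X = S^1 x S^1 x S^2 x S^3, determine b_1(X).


Each S^d has Poincare polynomial 1 + t^d.
The product S^1 x S^1 x S^2 x S^3 has Poincare polynomial prod(1+t^d_i).
Expanding: b_0=1, b_1=2, b_2=2, b_3=3, b_4=3, b_5=2, b_6=2, b_7=1.
b_1 = 2

2


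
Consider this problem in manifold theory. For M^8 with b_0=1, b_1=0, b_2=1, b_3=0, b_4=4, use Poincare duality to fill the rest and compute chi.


By Poincare duality b_k = b_{8-k}, so full Betti numbers: b_0=1, b_1=0, b_2=1, b_3=0, b_4=4, b_5=0, b_6=1, b_7=0, b_8=1.
chi = sum (-1)^k b_k = 8

8


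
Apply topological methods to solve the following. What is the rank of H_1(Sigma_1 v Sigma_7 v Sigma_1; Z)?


For a wedge X v Y: reduced H_k(X v Y) = H_k(X) + H_k(Y).
Each Sigma_g contributes b_1 = 2g.
b_1 = 2 + 14 + 2 = 18

18


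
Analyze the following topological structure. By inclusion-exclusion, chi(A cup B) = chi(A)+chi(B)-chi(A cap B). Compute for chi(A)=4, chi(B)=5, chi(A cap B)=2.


chi(A cup B) = chi(A) + chi(B) - chi(A cap B)
= 4 + (5) - (2)
= 7

7


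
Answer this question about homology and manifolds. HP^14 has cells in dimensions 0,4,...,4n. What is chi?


HP^14 has one cell in each dimension 0, 4, ..., 4*14 (14+1 cells, all even-dim).
chi = 14 + 1 = 15

15
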